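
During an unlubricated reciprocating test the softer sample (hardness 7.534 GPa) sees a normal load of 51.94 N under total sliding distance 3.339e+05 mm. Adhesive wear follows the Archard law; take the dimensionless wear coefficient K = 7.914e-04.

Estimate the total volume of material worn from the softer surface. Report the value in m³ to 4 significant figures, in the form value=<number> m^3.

Every step keeps full float precision; shown intermediates are rounded, and one last rounding, at 4 significant digits.
Convert: Total distance L = 3.339e+05 mm = 333.9 m.
Convert: Hardness H = 7.534 GPa = 7.534e+09 Pa.
As SI base values: W = 51.94 N, H = 7.534e+09 Pa, K = 7.914e-04.
Archard relation: V = K·W·L/H = 7.914e-04 · 51.94 · 333.9 / 7.534e+09 = 1.822e-09 m³.

value=1.822e-09 m^3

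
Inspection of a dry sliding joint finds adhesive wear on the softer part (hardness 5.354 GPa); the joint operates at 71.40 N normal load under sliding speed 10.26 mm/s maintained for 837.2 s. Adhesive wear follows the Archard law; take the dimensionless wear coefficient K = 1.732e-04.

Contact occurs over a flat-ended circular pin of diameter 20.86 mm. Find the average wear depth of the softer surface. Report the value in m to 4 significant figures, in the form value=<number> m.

value=5.805e-08 m

Intermediate values are displayed rounded; each operation maintains full precision — one final rounding to 4 significant digits.
Convert: Sliding speed v = 10.26 mm/s = 0.01026 m/s. Total distance L = v·t = 0.01026 m/s × 837.2 s = 8.590 m.
Convert: Hardness H = 5.354 GPa = 5.354e+09 Pa.
Convert: Pin diameter d = 20.86 mm = 0.02086 m. Contact area A = π·d²/4 = π·(0.02086 m)²/4 = 3.418e-04 m².
Working in SI base units: W = 71.40 N, H = 5.354e+09 Pa, K = 1.732e-04.
Wear volume V = K·W·L/H = 1.732e-04 · 71.40 · 8.590 / 5.354e+09 = 1.984e-11 m³.
Average depth h = V/A = 1.984e-11 / 3.418e-04 = 5.805e-08 m.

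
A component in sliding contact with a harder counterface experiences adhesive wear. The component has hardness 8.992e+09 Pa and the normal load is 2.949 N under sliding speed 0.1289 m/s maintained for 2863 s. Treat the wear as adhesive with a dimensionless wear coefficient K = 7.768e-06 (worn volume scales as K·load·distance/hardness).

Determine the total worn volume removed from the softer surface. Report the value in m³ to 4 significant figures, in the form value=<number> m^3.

All arithmetic maintains full float precision. Printed values are rounded — a lone final rounding, at 4 significant figures.
Path length L = v·t = 0.1289 m/s × 2863 s = 369.0 m.
Restated in SI base units: W = 2.949 N, H = 8.992e+09 Pa, K = 7.768e-06.
Apply Archard: V = K·W·L/H = 7.768e-06 · 2.949 · 369.0 / 8.992e+09 = 9.402e-13 m³.

value=9.402e-13 m^3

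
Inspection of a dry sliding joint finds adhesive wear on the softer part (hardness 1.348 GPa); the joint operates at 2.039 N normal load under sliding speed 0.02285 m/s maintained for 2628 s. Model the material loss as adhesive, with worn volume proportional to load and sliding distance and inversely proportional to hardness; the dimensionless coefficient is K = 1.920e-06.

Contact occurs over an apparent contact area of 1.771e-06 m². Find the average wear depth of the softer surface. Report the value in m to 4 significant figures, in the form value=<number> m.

Each operation maintains full precision — the intermediates are shown rounded. Rounded once at the end, at four significant figures.
Total distance L = v·t = 0.02285 m/s × 2628 s = 60.05 m.
Hardness H = 1.348 GPa = 1.348e+09 Pa.
Expressed in SI base units: W = 2.039 N, H = 1.348e+09 Pa, K = 1.920e-06.
Wear volume V = K·W·L/H = 1.920e-06 · 2.039 · 60.05 / 1.348e+09 = 1.744e-13 m³.
Wear depth h = V/A = 1.744e-13 / 1.771e-06 = 9.847e-08 m.

value=9.847e-08 m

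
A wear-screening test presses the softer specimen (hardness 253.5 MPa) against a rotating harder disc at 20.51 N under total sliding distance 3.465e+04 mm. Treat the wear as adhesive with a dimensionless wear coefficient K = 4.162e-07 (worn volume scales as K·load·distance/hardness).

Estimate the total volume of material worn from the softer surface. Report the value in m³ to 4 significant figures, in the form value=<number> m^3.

The algebra maintains exact precision. Intermediate values are shown rounded; rounded once at the end: 4 significant digits.
Convert: The distance L = 3.465e+04 mm = 34.65 m.
Convert: Hardness H = 253.5 MPa = 2.535e+08 Pa.
Collected in SI base units: W = 20.51 N, H = 2.535e+08 Pa, K = 4.162e-07.
Volume removed: V = K·W·L/H = 4.162e-07 · 20.51 · 34.65 / 2.535e+08 = 1.167e-12 m³.

value=1.167e-12 m^3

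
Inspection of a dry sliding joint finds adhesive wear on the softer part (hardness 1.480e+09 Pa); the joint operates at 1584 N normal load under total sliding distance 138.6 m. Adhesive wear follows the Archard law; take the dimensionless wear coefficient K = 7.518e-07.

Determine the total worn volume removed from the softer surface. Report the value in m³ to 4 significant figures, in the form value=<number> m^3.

All working math holds full precision, and intermediates are shown rounded; rounded just once to four significant digits.
Collected in SI base units: W = 1584 N, H = 1.480e+09 Pa, K = 7.518e-07.
Worn volume V = K·W·L/H = 7.518e-07 · 1584 · 138.6 / 1.480e+09 = 1.115e-10 m³.

value=1.115e-10 m^3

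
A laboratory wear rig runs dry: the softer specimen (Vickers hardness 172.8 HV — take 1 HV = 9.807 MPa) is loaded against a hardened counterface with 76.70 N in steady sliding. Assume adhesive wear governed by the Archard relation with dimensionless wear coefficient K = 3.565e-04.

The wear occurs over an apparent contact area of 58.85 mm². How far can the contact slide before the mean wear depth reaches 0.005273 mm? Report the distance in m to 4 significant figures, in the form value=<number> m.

value=19.23 m

Intermediate values are printed rounded. Each operation runs at full precision. Rounded just once to 4 significant figures.
Convert: Hardness H = 172.8 HV × 9.807 MPa/HV = 1695 MPa = 1.695e+09 Pa.
Convert: Contact area A = 58.85 mm² = 5.885e-05 m².
Convert: Depth limit h_lim = 0.005273 mm = 5.273e-06 m.
As SI base values: W = 76.70 N, H = 1.695e+09 Pa, K = 3.565e-04.
Allowed volume V_lim = h_lim·A = 5.273e-06 · 5.885e-05 = 3.103e-10 m³.
Inverting, life L = V_lim·H/(K·W) = 3.103e-10 · 1.695e+09 / (3.565e-04 · 76.70) = 19.23 m.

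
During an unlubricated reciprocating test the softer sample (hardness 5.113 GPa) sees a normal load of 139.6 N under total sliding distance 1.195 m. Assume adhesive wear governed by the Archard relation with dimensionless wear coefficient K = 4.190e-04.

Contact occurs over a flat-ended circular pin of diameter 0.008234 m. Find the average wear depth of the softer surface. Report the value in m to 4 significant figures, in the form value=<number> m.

value=2.567e-07 m

All working math carries exact precision; intermediate values appear rounded; one last rounding: four significant digits.
Hardness H = 5.113 GPa = 5.113e+09 Pa.
Contact area A = π·d²/4 = π·(0.008234 m)²/4 = 5.325e-05 m².
Restated in SI base units: W = 139.6 N, H = 5.113e+09 Pa, K = 4.190e-04.
The Archard volume V = K·W·L/H = 4.190e-04 · 139.6 · 1.195 / 5.113e+09 = 1.367e-11 m³.
Mean depth h = V/A = 1.367e-11 / 5.325e-05 = 2.567e-07 m.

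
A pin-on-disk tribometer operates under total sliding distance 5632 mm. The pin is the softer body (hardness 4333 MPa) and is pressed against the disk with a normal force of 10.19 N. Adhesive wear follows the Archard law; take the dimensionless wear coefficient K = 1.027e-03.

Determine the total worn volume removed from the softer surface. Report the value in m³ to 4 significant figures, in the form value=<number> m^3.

All working math maintains full precision. The intermediates are printed rounded. Rounded just once, at four significant figures.
Sliding distance L = 5632 mm = 5.632 m.
Hardness H = 4333 MPa = 4.333e+09 Pa.
Expressed in SI base units: W = 10.19 N, H = 4.333e+09 Pa, K = 1.027e-03.
Archard relation: V = K·W·L/H = 1.027e-03 · 10.19 · 5.632 / 4.333e+09 = 1.360e-11 m³.

value=1.360e-11 m^3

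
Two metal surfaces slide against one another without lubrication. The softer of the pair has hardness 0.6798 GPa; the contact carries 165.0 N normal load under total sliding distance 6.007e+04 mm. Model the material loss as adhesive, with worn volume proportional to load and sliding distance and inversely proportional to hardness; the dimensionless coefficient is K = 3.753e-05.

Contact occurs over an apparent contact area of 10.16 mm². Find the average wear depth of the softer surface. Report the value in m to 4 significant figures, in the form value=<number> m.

All working math holds full precision. Intermediates appear rounded; rounded once at the end: 4 significant figures.
Sliding distance L = 6.007e+04 mm = 60.07 m.
Hardness H = 0.6798 GPa = 6.798e+08 Pa.
Contact area A = 10.16 mm² = 1.016e-05 m².
Expressed in SI base units: W = 165.0 N, H = 6.798e+08 Pa, K = 3.753e-05.
Worn volume V = K·W·L/H = 3.753e-05 · 165.0 · 60.07 / 6.798e+08 = 5.472e-10 m³.
Average depth h = V/A = 5.472e-10 / 1.016e-05 = 5.386e-05 m.

value=5.386e-05 m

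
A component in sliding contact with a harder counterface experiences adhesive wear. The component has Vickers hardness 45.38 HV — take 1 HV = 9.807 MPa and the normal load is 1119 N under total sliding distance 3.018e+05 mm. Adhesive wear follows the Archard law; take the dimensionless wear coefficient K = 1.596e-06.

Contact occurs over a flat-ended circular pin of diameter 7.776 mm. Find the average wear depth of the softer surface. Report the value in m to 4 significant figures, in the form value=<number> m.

All arithmetic holds full precision — intermediates are shown rounded; rounded once at the end, at four significant digits.
Convert: Distance covered L = 3.018e+05 mm = 301.8 m.
Convert: Hardness H = 45.38 HV × 9.807 MPa/HV = 445.0 MPa = 4.450e+08 Pa.
Convert: Pin diameter d = 7.776 mm = 0.007776 m. Contact area A = π·d²/4 = π·(0.007776 m)²/4 = 4.749e-05 m².
SI base units throughout: W = 1119 N, H = 4.450e+08 Pa, K = 1.596e-06.
Apply Archard: V = K·W·L/H = 1.596e-06 · 1119 · 301.8 / 4.450e+08 = 1.211e-09 m³.
Wear depth h = V/A = 1.211e-09 / 4.749e-05 = 2.550e-05 m.

value=2.550e-05 m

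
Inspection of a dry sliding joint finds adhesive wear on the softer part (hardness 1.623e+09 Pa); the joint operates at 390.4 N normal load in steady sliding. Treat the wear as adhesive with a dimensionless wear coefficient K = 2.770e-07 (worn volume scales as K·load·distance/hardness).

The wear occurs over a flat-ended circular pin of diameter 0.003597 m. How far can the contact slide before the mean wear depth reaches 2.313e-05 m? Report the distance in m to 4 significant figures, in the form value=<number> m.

value=3528 m

Intermediate values are shown rounded; the computation maintains full float precision — one last rounding: four significant figures.
Contact area A = π·d²/4 = π·(0.003597 m)²/4 = 1.016e-05 m².
SI base units throughout: W = 390.4 N, H = 1.623e+09 Pa, K = 2.770e-07.
Volume at the limit: V_lim = h_lim·A = 2.313e-05 · 1.016e-05 = 2.350e-10 m³.
Thus life L = V_lim·H/(K·W) = 2.350e-10 · 1.623e+09 / (2.770e-07 · 390.4) = 3528 m.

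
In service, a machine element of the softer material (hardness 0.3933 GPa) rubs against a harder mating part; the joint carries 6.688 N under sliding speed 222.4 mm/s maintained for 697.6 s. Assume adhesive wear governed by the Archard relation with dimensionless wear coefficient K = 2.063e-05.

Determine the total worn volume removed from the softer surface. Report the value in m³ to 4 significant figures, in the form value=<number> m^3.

value=5.443e-11 m^3

The computation holds full float precision, and the intermediates appear rounded. Rounded once at the end: 4 significant digits.
Sliding speed v = 222.4 mm/s = 0.2224 m/s. Path length L = v·t = 0.2224 m/s × 697.6 s = 155.1 m.
Hardness H = 0.3933 GPa = 3.933e+08 Pa.
In SI base units: W = 6.688 N, H = 3.933e+08 Pa, K = 2.063e-05.
The Archard volume V = K·W·L/H = 2.063e-05 · 6.688 · 155.1 / 3.933e+08 = 5.443e-11 m³.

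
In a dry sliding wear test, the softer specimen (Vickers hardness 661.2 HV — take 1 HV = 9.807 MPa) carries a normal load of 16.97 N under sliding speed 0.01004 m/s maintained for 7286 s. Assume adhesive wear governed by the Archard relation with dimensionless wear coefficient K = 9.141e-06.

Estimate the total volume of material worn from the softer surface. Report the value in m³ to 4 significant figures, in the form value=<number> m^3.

Shown intermediates are rounded; the algebra holds full float precision, and one last rounding to four significant figures.
Distance L = v·t = 0.01004 m/s × 7286 s = 73.15 m.
Hardness H = 661.2 HV × 9.807 MPa/HV = 6484 MPa = 6.484e+09 Pa.
SI base units throughout: W = 16.97 N, H = 6.484e+09 Pa, K = 9.141e-06.
Wear volume V = K·W·L/H = 9.141e-06 · 16.97 · 73.15 / 6.484e+09 = 1.750e-12 m³.

value=1.750e-12 m^3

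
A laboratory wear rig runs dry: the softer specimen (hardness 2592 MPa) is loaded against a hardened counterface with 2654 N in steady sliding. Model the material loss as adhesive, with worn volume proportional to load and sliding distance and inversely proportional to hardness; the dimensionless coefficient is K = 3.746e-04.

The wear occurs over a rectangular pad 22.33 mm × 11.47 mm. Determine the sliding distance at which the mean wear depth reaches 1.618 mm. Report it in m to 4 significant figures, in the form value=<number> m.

value=1080 m

Intermediates are shown rounded; the algebra maintains full precision; a lone final rounding to 4 significant figures.
Convert: Hardness H = 2592 MPa = 2.592e+09 Pa.
Convert: Pad sides 22.33 mm × 11.47 mm = 0.02233 m × 0.01147 m. Contact area A = 0.02233 m × 0.01147 m = 2.561e-04 m².
Convert: Depth limit h_lim = 1.618 mm = 0.001618 m.
As SI base values: W = 2654 N, H = 2.592e+09 Pa, K = 3.746e-04.
Limit volume V_lim = h_lim·A = 0.001618 · 2.561e-04 = 4.144e-07 m³.
Thus life L = V_lim·H/(K·W) = 4.144e-07 · 2.592e+09 / (3.746e-04 · 2654) = 1080 m.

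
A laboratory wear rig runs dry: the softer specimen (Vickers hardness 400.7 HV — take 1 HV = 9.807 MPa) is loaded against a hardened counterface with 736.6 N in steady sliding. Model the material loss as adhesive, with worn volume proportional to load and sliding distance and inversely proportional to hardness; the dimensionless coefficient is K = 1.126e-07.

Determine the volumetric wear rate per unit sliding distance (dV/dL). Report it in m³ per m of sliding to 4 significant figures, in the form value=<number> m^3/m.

value=2.111e-14 m^3/m

Intermediate values are displayed rounded. The computation maintains full precision; rounded once at the end to 4 significant digits.
Hardness H = 400.7 HV × 9.807 MPa/HV = 3930 MPa = 3.930e+09 Pa.
In SI base units: W = 736.6 N, H = 3.930e+09 Pa, K = 1.126e-07.
Sliding wear rate dV/dL = K·W/H (no L dependence): 1.126e-07 · 736.6 / 3.930e+09 = 2.111e-14 m³/m.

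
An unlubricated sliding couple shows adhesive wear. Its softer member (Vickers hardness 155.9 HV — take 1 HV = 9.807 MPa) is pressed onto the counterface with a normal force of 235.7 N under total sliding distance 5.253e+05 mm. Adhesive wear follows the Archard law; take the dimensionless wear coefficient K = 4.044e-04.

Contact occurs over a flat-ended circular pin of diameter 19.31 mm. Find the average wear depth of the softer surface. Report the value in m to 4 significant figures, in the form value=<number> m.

Shown intermediates are rounded — every step carries exact precision — a lone final rounding, at four significant figures.
Distance covered L = 5.253e+05 mm = 525.3 m.
Hardness H = 155.9 HV × 9.807 MPa/HV = 1529 MPa = 1.529e+09 Pa.
Pin diameter d = 19.31 mm = 0.01931 m. Contact area A = π·d²/4 = π·(0.01931 m)²/4 = 2.929e-04 m².
Expressed in SI base units: W = 235.7 N, H = 1.529e+09 Pa, K = 4.044e-04.
Wear volume V = K·W·L/H = 4.044e-04 · 235.7 · 525.3 / 1.529e+09 = 3.275e-08 m³.
Mean wear depth h = V/A = 3.275e-08 / 2.929e-04 = 1.118e-04 m.

value=1.118e-04 m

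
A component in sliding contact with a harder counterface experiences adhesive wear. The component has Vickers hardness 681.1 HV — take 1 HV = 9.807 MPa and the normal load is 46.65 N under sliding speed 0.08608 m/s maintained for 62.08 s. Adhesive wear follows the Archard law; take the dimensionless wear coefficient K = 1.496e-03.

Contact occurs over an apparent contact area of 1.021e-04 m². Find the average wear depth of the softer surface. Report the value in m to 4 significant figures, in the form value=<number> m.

value=5.468e-07 m

All working math holds full precision, and intermediates are printed rounded — a single final rounding: 4 significant digits.
Convert: Total distance L = v·t = 0.08608 m/s × 62.08 s = 5.344 m.
Convert: Hardness H = 681.1 HV × 9.807 MPa/HV = 6680 MPa = 6.680e+09 Pa.
In SI base units, W = 46.65 N, H = 6.680e+09 Pa, K = 1.496e-03.
Archard relation: V = K·W·L/H = 1.496e-03 · 46.65 · 5.344 / 6.680e+09 = 5.583e-11 m³.
Mean depth h = V/A = 5.583e-11 / 1.021e-04 = 5.468e-07 m.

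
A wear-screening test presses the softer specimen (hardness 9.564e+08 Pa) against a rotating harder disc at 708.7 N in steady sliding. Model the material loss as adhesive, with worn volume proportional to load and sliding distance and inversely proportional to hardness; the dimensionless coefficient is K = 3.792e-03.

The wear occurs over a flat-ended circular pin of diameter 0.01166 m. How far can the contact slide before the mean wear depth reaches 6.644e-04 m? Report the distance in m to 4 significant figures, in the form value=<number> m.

The computation carries full precision — shown intermediates are rounded; one last rounding, at four significant figures.
Convert: Contact area A = π·d²/4 = π·(0.01166 m)²/4 = 1.068e-04 m².
In SI base units: W = 708.7 N, H = 9.564e+08 Pa, K = 3.792e-03.
Volume at the limit: V_lim = h_lim·A = 6.644e-04 · 1.068e-04 = 7.094e-08 m³.
So the life L = V_lim·H/(K·W) = 7.094e-08 · 9.564e+08 / (3.792e-03 · 708.7) = 25.25 m.

value=25.25 m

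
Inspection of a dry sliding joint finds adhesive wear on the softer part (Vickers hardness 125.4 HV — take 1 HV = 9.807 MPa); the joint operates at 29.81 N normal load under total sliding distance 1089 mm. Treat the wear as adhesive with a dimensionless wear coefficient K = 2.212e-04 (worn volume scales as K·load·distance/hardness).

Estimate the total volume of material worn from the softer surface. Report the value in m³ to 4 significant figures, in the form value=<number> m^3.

value=5.839e-12 m^3

Intermediates are shown rounded, and each operation keeps full float precision; one last rounding to four significant digits.
Convert: Total distance L = 1089 mm = 1.089 m.
Convert: Hardness H = 125.4 HV × 9.807 MPa/HV = 1230 MPa = 1.230e+09 Pa.
Collected in SI base units: W = 29.81 N, H = 1.230e+09 Pa, K = 2.212e-04.
Volume removed: V = K·W·L/H = 2.212e-04 · 29.81 · 1.089 / 1.230e+09 = 5.839e-12 m³.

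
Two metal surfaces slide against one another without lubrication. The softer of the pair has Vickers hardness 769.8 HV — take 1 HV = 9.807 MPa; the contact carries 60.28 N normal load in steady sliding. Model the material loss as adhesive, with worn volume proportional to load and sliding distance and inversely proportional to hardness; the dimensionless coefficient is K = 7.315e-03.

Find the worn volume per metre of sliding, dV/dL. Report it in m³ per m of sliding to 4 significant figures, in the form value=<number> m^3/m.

value=5.841e-11 m^3/m

Every step carries full precision; intermediate values are displayed rounded, and rounded once at the end to 4 significant figures.
Convert: Hardness H = 769.8 HV × 9.807 MPa/HV = 7549 MPa = 7.549e+09 Pa.
In SI base units, W = 60.28 N, H = 7.549e+09 Pa, K = 7.315e-03.
The wear rate dV/dL = K·W/H — distance-free: 7.315e-03 · 60.28 / 7.549e+09 = 5.841e-11 m³/m.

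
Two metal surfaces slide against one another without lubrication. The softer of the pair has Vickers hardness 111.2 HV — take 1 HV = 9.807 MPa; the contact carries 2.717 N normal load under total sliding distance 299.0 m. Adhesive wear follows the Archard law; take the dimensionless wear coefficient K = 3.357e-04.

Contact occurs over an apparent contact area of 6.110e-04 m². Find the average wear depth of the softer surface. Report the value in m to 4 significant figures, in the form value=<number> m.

All working math maintains exact precision; intermediate values appear rounded — a single final rounding: 4 significant digits.
Convert: Hardness H = 111.2 HV × 9.807 MPa/HV = 1091 MPa = 1.091e+09 Pa.
Restated in SI base units: W = 2.717 N, H = 1.091e+09 Pa, K = 3.357e-04.
Wear volume V = K·W·L/H = 3.357e-04 · 2.717 · 299.0 / 1.091e+09 = 2.501e-10 m³.
Depth of wear h = V/A = 2.501e-10 / 6.110e-04 = 4.093e-07 m.

value=4.093e-07 m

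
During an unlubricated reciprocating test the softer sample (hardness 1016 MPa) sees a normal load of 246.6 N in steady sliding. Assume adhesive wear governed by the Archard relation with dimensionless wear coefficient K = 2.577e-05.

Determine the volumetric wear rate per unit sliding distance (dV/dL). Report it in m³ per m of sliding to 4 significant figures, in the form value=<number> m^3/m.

All working math holds full float precision, and the intermediates are printed rounded. Rounded just once to 4 significant digits.
Convert: Hardness H = 1016 MPa = 1.016e+09 Pa.
Working in SI base units: W = 246.6 N, H = 1.016e+09 Pa, K = 2.577e-05.
Sliding wear rate dV/dL = K·W/H, so: 2.577e-05 · 246.6 / 1.016e+09 = 6.255e-12 m³/m.

value=6.255e-12 m^3/m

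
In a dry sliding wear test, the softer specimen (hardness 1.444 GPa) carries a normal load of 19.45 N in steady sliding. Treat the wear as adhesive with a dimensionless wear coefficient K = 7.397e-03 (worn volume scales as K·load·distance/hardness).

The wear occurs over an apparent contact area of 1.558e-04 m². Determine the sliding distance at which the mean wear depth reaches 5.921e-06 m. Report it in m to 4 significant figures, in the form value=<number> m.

value=9.259 m

Each operation runs at full float precision — printed values are rounded; one final rounding to 4 significant digits.
Hardness H = 1.444 GPa = 1.444e+09 Pa.
As SI base values: W = 19.45 N, H = 1.444e+09 Pa, K = 7.397e-03.
Allowed volume V_lim = h_lim·A = 5.921e-06 · 1.558e-04 = 9.225e-10 m³.
Life L = V_lim·H/(K·W) = 9.225e-10 · 1.444e+09 / (7.397e-03 · 19.45) = 9.259 m.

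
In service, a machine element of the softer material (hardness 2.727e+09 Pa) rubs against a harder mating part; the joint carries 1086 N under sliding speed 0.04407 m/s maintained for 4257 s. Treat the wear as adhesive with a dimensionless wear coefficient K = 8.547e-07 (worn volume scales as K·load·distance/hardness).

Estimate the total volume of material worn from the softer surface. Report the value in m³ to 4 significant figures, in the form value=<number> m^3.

The algebra maintains full float precision — quoted intermediates are rounded; rounded just once: four significant digits.
Convert: Distance covered L = v·t = 0.04407 m/s × 4257 s = 187.6 m.
SI base units throughout: W = 1086 N, H = 2.727e+09 Pa, K = 8.547e-07.
Archard volume V = K·W·L/H = 8.547e-07 · 1086 · 187.6 / 2.727e+09 = 6.386e-11 m³.

value=6.386e-11 m^3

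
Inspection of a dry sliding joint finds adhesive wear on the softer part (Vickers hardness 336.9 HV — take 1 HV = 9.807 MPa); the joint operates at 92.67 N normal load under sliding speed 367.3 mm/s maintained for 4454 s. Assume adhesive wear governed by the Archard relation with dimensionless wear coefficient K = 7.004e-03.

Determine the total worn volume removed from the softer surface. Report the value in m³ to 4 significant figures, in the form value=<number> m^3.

The computation runs at full precision; intermediate values are displayed rounded — rounded once at the end: 4 significant digits.
Sliding speed v = 367.3 mm/s = 0.3673 m/s. Distance L = v·t = 0.3673 m/s × 4454 s = 1636 m.
Hardness H = 336.9 HV × 9.807 MPa/HV = 3304 MPa = 3.304e+09 Pa.
In SI base units: W = 92.67 N, H = 3.304e+09 Pa, K = 7.004e-03.
Archard volume V = K·W·L/H = 7.004e-03 · 92.67 · 1636 / 3.304e+09 = 3.214e-07 m³.

value=3.214e-07 m^3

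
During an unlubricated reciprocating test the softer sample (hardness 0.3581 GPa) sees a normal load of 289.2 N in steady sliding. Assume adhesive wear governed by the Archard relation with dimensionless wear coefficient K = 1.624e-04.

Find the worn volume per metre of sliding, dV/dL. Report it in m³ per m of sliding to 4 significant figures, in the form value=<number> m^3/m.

The computation keeps full float precision — the intermediates appear rounded — rounded once at the end to 4 significant digits.
Hardness H = 0.3581 GPa = 3.581e+08 Pa.
Collected in SI base units: W = 289.2 N, H = 3.581e+08 Pa, K = 1.624e-04.
Volumetric rate dV/dL = K·W/H (no L dependence): 1.624e-04 · 289.2 / 3.581e+08 = 1.312e-10 m³/m.

value=1.312e-10 m^3/m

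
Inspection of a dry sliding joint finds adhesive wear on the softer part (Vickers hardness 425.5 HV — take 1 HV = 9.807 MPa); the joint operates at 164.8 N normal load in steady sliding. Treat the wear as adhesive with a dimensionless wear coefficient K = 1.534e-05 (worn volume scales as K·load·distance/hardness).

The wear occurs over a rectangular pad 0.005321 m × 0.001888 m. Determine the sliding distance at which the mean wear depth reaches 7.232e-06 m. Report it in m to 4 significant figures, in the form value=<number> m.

Every step carries exact precision. Intermediate values are displayed rounded — one final rounding: four significant digits.
Hardness H = 425.5 HV × 9.807 MPa/HV = 4173 MPa = 4.173e+09 Pa.
Contact area A = 0.005321 m × 0.001888 m = 1.005e-05 m².
Collected in SI base units: W = 164.8 N, H = 4.173e+09 Pa, K = 1.534e-05.
Volume at the limit: V_lim = h_lim·A = 7.232e-06 · 1.005e-05 = 7.265e-11 m³.
Inverting, life L = V_lim·H/(K·W) = 7.265e-11 · 4.173e+09 / (1.534e-05 · 164.8) = 119.9 m.

value=119.9 m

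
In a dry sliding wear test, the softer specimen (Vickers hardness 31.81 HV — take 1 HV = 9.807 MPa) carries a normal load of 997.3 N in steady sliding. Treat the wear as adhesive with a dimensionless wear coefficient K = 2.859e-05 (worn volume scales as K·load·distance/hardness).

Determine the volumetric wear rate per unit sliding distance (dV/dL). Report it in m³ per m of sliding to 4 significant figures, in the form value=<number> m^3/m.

Intermediate values appear rounded, and all arithmetic maintains full precision. Rounded once at the end, at four significant digits.
Hardness H = 31.81 HV × 9.807 MPa/HV = 312.0 MPa = 3.120e+08 Pa.
In SI base units: W = 997.3 N, H = 3.120e+08 Pa, K = 2.859e-05.
Rate of wear dV/dL = K·W/H, so: 2.859e-05 · 997.3 / 3.120e+08 = 9.140e-11 m³/m.

value=9.140e-11 m^3/m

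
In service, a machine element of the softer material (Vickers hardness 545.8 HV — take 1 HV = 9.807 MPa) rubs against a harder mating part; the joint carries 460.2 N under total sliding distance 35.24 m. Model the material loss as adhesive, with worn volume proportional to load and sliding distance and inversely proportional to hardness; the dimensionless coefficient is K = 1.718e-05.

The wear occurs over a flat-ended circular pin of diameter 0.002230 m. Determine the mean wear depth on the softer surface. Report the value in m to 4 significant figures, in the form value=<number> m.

value=1.333e-05 m

All working math keeps exact precision, and intermediates are printed rounded; one last rounding to four significant figures.
Hardness H = 545.8 HV × 9.807 MPa/HV = 5353 MPa = 5.353e+09 Pa.
Contact area A = π·d²/4 = π·(0.002230 m)²/4 = 3.906e-06 m².
In SI base units: W = 460.2 N, H = 5.353e+09 Pa, K = 1.718e-05.
The Archard volume V = K·W·L/H = 1.718e-05 · 460.2 · 35.24 / 5.353e+09 = 5.205e-11 m³.
Mean wear depth h = V/A = 5.205e-11 / 3.906e-06 = 1.333e-05 m.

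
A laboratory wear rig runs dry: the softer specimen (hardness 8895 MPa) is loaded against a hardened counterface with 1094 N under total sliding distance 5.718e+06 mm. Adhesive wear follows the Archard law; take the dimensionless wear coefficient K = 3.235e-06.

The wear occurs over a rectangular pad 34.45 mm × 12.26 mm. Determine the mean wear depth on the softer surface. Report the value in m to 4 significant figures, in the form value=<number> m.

value=5.387e-06 m

Each operation maintains full float precision. Intermediate values are printed rounded, and a single final rounding to 4 significant figures.
Path length L = 5.718e+06 mm = 5718 m.
Hardness H = 8895 MPa = 8.895e+09 Pa.
Pad sides 34.45 mm × 12.26 mm = 0.03445 m × 0.01226 m. Contact area A = 0.03445 m × 0.01226 m = 4.224e-04 m².
Collected in SI base units: W = 1094 N, H = 8.895e+09 Pa, K = 3.235e-06.
The Archard volume V = K·W·L/H = 3.235e-06 · 1094 · 5718 / 8.895e+09 = 2.275e-09 m³.
Mean wear depth h = V/A = 2.275e-09 / 4.224e-04 = 5.387e-06 m.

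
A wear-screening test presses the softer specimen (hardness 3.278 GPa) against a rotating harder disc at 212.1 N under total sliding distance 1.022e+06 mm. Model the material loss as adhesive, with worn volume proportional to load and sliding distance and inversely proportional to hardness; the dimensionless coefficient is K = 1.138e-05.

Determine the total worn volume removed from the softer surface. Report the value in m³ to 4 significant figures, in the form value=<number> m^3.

value=7.525e-10 m^3

Intermediate values are shown rounded; the algebra runs at full precision — a single final rounding to four significant digits.
The distance L = 1.022e+06 mm = 1022 m.
Hardness H = 3.278 GPa = 3.278e+09 Pa.
Collected in SI base units: W = 212.1 N, H = 3.278e+09 Pa, K = 1.138e-05.
Apply Archard: V = K·W·L/H = 1.138e-05 · 212.1 · 1022 / 3.278e+09 = 7.525e-10 m³.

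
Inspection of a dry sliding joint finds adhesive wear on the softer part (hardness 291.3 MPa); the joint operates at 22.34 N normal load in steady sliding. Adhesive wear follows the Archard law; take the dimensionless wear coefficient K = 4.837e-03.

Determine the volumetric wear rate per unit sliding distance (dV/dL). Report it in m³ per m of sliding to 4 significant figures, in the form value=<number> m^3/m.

All arithmetic maintains exact precision; displayed values are rounded; a single final rounding to 4 significant figures.
Convert: Hardness H = 291.3 MPa = 2.913e+08 Pa.
Collected in SI base units: W = 22.34 N, H = 2.913e+08 Pa, K = 4.837e-03.
Wear rate dV/dL = K·W/H: 4.837e-03 · 22.34 / 2.913e+08 = 3.710e-10 m³/m.

value=3.710e-10 m^3/m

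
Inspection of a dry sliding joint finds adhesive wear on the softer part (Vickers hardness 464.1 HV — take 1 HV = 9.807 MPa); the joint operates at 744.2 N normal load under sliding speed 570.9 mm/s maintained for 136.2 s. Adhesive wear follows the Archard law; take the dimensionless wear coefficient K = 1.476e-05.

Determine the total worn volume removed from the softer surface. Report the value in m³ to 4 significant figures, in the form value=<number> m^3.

value=1.877e-10 m^3

The computation maintains full float precision. Intermediate values are displayed rounded, and one final rounding: four significant digits.
Sliding speed v = 570.9 mm/s = 0.5709 m/s. Path length L = v·t = 0.5709 m/s × 136.2 s = 77.76 m.
Hardness H = 464.1 HV × 9.807 MPa/HV = 4551 MPa = 4.551e+09 Pa.
Collected in SI base units: W = 744.2 N, H = 4.551e+09 Pa, K = 1.476e-05.
The Archard volume V = K·W·L/H = 1.476e-05 · 744.2 · 77.76 / 4.551e+09 = 1.877e-10 m³.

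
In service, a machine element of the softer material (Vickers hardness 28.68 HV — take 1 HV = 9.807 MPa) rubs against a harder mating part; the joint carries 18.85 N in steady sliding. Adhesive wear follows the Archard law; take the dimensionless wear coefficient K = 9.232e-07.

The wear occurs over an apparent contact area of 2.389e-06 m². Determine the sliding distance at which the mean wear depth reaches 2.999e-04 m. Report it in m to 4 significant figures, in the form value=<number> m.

Quoted intermediates are rounded; all arithmetic maintains exact precision — rounded once at the end to 4 significant figures.
Convert: Hardness H = 28.68 HV × 9.807 MPa/HV = 281.3 MPa = 2.813e+08 Pa.
Expressed in SI base units: W = 18.85 N, H = 2.813e+08 Pa, K = 9.232e-07.
Volume at the limit: V_lim = h_lim·A = 2.999e-04 · 2.389e-06 = 7.165e-10 m³.
Sliding life L = V_lim·H/(K·W) = 7.165e-10 · 2.813e+08 / (9.232e-07 · 18.85) = 1.158e+04 m.

value=1.158e+04 m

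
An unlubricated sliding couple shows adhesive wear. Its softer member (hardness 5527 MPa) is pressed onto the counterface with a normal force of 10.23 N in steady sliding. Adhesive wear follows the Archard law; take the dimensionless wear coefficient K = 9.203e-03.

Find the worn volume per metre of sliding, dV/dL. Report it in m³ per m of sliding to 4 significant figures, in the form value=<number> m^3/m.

Intermediate values are printed rounded, and every step runs at full precision — one last rounding: four significant digits.
Convert: Hardness H = 5527 MPa = 5.527e+09 Pa.
As SI base values: W = 10.23 N, H = 5.527e+09 Pa, K = 9.203e-03.
Volumetric rate dV/dL = K·W/H, so: 9.203e-03 · 10.23 / 5.527e+09 = 1.703e-11 m³/m.

value=1.703e-11 m^3/m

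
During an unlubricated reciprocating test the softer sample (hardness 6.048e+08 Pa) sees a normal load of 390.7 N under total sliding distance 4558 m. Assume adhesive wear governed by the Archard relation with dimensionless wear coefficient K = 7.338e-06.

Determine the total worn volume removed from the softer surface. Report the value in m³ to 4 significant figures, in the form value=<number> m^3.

Shown intermediates are rounded. Each operation carries full float precision, and one last rounding, at four significant digits.
In SI base units: W = 390.7 N, H = 6.048e+08 Pa, K = 7.338e-06.
Volume removed: V = K·W·L/H = 7.338e-06 · 390.7 · 4558 / 6.048e+08 = 2.161e-08 m³.

value=2.161e-08 m^3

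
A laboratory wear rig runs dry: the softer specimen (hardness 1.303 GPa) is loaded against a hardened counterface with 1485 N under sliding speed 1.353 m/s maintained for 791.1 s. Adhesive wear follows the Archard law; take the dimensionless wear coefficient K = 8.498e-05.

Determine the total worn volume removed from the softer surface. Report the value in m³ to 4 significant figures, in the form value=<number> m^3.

value=1.037e-07 m^3

Every step carries full precision. Quoted intermediates are rounded — rounded once at the end to 4 significant digits.
Distance covered L = v·t = 1.353 m/s × 791.1 s = 1070 m.
Hardness H = 1.303 GPa = 1.303e+09 Pa.
In SI base units: W = 1485 N, H = 1.303e+09 Pa, K = 8.498e-05.
By Archard's law, V = K·W·L/H = 8.498e-05 · 1485 · 1070 / 1.303e+09 = 1.037e-07 m³.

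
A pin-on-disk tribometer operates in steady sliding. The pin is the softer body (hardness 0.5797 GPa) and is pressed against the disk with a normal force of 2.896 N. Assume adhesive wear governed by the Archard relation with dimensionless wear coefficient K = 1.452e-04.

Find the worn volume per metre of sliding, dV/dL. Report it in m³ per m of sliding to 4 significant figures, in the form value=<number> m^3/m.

value=7.254e-13 m^3/m

Every step carries full float precision; quoted intermediates are rounded; rounded just once, at four significant digits.
Convert: Hardness H = 0.5797 GPa = 5.797e+08 Pa.
Working in SI base units: W = 2.896 N, H = 5.797e+08 Pa, K = 1.452e-04.
Volumetric rate dV/dL = K·W/H (independent of L): 1.452e-04 · 2.896 / 5.797e+08 = 7.254e-13 m³/m.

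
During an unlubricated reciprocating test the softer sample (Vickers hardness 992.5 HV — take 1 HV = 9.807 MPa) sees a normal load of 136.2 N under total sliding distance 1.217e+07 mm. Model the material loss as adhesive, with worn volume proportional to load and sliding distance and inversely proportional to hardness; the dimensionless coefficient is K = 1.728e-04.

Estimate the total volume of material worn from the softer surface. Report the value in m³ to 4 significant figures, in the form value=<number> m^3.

value=2.943e-08 m^3

The algebra carries full float precision, and intermediates are displayed rounded. Rounded just once to four significant digits.
Convert: Sliding distance L = 1.217e+07 mm = 1.217e+04 m.
Convert: Hardness H = 992.5 HV × 9.807 MPa/HV = 9733 MPa = 9.733e+09 Pa.
In SI base units: W = 136.2 N, H = 9.733e+09 Pa, K = 1.728e-04.
By Archard's law, V = K·W·L/H = 1.728e-04 · 136.2 · 1.217e+04 / 9.733e+09 = 2.943e-08 m³.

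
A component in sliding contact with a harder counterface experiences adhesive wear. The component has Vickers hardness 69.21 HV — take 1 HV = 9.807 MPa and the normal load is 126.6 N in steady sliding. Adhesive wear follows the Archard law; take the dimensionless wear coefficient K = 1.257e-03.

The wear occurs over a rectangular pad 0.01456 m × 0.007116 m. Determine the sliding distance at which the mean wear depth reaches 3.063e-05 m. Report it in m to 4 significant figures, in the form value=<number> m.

All working math runs at full float precision. Intermediates are printed rounded. Rounded once at the end: four significant figures.
Convert: Hardness H = 69.21 HV × 9.807 MPa/HV = 678.7 MPa = 6.787e+08 Pa.
Convert: Contact area A = 0.01456 m × 0.007116 m = 1.036e-04 m².
Working in SI base units: W = 126.6 N, H = 6.787e+08 Pa, K = 1.257e-03.
Allowed volume V_lim = h_lim·A = 3.063e-05 · 1.036e-04 = 3.174e-09 m³.
Sliding life L = V_lim·H/(K·W) = 3.174e-09 · 6.787e+08 / (1.257e-03 · 126.6) = 13.54 m.

value=13.54 m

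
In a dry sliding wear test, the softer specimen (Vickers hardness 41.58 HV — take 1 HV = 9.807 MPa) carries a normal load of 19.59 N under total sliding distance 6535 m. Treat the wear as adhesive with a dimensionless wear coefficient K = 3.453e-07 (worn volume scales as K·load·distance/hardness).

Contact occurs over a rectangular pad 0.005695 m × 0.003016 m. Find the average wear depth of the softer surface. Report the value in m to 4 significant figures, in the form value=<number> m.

The intermediates are shown rounded; the algebra runs at full precision — a single final rounding, at four significant digits.
Hardness H = 41.58 HV × 9.807 MPa/HV = 407.8 MPa = 4.078e+08 Pa.
Contact area A = 0.005695 m × 0.003016 m = 1.718e-05 m².
Restated in SI base units: W = 19.59 N, H = 4.078e+08 Pa, K = 3.453e-07.
Wear volume V = K·W·L/H = 3.453e-07 · 19.59 · 6535 / 4.078e+08 = 1.084e-10 m³.
Average depth h = V/A = 1.084e-10 / 1.718e-05 = 6.311e-06 m.

value=6.311e-06 m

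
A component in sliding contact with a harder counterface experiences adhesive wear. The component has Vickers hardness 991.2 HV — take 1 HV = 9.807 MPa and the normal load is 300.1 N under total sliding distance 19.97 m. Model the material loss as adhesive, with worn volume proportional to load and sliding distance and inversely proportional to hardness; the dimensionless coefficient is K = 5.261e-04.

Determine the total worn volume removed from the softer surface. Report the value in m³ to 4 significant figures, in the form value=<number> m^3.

Intermediates are displayed rounded, and the computation holds full precision — a single final rounding, at four significant figures.
Convert: Hardness H = 991.2 HV × 9.807 MPa/HV = 9721 MPa = 9.721e+09 Pa.
As SI base values: W = 300.1 N, H = 9.721e+09 Pa, K = 5.261e-04.
Wear volume V = K·W·L/H = 5.261e-04 · 300.1 · 19.97 / 9.721e+09 = 3.244e-10 m³.

value=3.244e-10 m^3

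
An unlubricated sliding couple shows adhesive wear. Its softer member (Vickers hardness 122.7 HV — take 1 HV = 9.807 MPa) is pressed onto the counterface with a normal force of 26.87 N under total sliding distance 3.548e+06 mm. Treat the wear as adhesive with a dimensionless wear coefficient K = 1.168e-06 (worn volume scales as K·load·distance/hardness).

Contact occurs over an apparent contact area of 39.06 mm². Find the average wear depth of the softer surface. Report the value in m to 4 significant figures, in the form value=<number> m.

The algebra runs at exact precision; intermediate values are printed rounded — one final rounding: four significant figures.
Convert: Path length L = 3.548e+06 mm = 3548 m.
Convert: Hardness H = 122.7 HV × 9.807 MPa/HV = 1203 MPa = 1.203e+09 Pa.
Convert: Contact area A = 39.06 mm² = 3.906e-05 m².
Collected in SI base units: W = 26.87 N, H = 1.203e+09 Pa, K = 1.168e-06.
Wear volume V = K·W·L/H = 1.168e-06 · 26.87 · 3548 / 1.203e+09 = 9.254e-11 m³.
Average depth h = V/A = 9.254e-11 / 3.906e-05 = 2.369e-06 m.

value=2.369e-06 m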